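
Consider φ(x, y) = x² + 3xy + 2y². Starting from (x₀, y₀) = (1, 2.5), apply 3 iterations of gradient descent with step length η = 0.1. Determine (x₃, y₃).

∇φ = (2x + 3y, 3x + 4y)
Step 1: at (1, 2.5), ∇φ = (9.5, 13) → (1, 2.5) − 0.1·(9.5, 13) = (0.05, 1.2)
Step 2: at (0.05, 1.2), ∇φ = (3.7, 4.95) → (0.05, 1.2) − 0.1·(3.7, 4.95) = (-0.32, 0.705)
Step 3: at (-0.32, 0.705), ∇φ = (1.475, 1.86) → (-0.32, 0.705) − 0.1·(1.475, 1.86) = (-0.4675, 0.519)

(-0.4675, 0.519)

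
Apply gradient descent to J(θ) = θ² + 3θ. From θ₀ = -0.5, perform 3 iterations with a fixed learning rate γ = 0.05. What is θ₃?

J′(θ) = 2θ + 3
Step 1: J′(-0.5) = 2; θ₁ = -0.5 − 0.05·2 = -0.6
Step 2: J′(-0.6) = 1.8; θ₂ = -0.6 − 0.05·1.8 = -0.69
Step 3: J′(-0.69) = 1.62; θ₃ = -0.69 − 0.05·1.62 = -0.771

-0.771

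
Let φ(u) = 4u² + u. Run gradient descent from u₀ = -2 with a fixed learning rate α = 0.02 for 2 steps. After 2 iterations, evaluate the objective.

φ′(u) = 8u + 1
u₁ = -2 − 0.02·(-15) = -1.7
u₂ = -1.7 − 0.02·(-12.6) = -1.448
φ(-1.448) = 6.938816

6.938816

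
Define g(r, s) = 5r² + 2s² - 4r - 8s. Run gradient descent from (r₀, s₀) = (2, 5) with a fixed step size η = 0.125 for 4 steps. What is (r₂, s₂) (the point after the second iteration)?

∇g = (10r - 4, 4s - 8)
(r₁, s₁) = (2, 5) − 0.125·(16, 12) = (0, 3.5)
(r₂, s₂) = (0, 3.5) − 0.125·(-4, 6) = (0.5, 2.75)

(0.5, 2.75)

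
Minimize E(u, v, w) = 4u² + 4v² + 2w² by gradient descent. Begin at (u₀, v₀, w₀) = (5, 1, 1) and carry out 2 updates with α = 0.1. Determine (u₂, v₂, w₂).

(0.2, 0.04, 0.36)

∇E = (8u, 8v, 4w)
Step 1: at (5, 1, 1), ∇E = (40, 8, 4) → (5, 1, 1) − 0.1·(40, 8, 4) = (1, 0.2, 0.6)
Step 2: at (1, 0.2, 0.6), ∇E = (8, 1.6, 2.4) → (1, 0.2, 0.6) − 0.1·(8, 1.6, 2.4) = (0.2, 0.04, 0.36)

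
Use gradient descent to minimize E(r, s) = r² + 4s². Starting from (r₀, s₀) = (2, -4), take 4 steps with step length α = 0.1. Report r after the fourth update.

∇E = (2r, 8s)
Step 1: at (2, -4), ∇E = (4, -32) → (2, -4) − 0.1·(4, -32) = (1.6, -0.8)
Step 2: at (1.6, -0.8), ∇E = (3.2, -6.4) → (1.6, -0.8) − 0.1·(3.2, -6.4) = (1.28, -0.16)
Step 3: at (1.28, -0.16), ∇E = (2.56, -1.28) → (1.28, -0.16) − 0.1·(2.56, -1.28) = (1.024, -0.032)
Step 4: at (1.024, -0.032), ∇E = (2.048, -0.256) → (1.024, -0.032) − 0.1·(2.048, -0.256) = (0.8192, -0.0064)
r = 0.8192

0.8192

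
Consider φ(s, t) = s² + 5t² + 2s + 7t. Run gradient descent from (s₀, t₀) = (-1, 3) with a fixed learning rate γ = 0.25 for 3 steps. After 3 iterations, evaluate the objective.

776.23828125

∇φ = (2s + 2, 10t + 7)
(s₁, t₁) = (-1, 3) − 0.25·(0, 37) = (-1, -6.25)
(s₂, t₂) = (-1, -6.25) − 0.25·(0, -55.5) = (-1, 7.625)
(s₃, t₃) = (-1, 7.625) − 0.25·(0, 83.25) = (-1, -13.1875)
φ(-1, -13.1875) = 776.23828125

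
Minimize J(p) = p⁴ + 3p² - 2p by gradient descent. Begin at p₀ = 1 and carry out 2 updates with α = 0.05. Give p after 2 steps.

J′(p) = 4p³ + 6p - 2
Step 1: J′(1) = 8; p₁ = 1 − 0.05·8 = 0.6
Step 2: J′(0.6) = 2.464; p₂ = 0.6 − 0.05·2.464 = 0.4768

0.4768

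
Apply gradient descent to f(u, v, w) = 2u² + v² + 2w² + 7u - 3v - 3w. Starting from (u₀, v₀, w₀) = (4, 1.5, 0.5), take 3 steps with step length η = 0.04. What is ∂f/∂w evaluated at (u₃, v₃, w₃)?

-0.592704

∇f = (4u + 7, 2v - 3, 4w - 3)
Step 1: at (4, 1.5, 0.5), ∇f = (23, 0, -1) → (4, 1.5, 0.5) − 0.04·(23, 0, -1) = (3.08, 1.5, 0.54)
Step 2: at (3.08, 1.5, 0.54), ∇f = (19.32, 0, -0.84) → (3.08, 1.5, 0.54) − 0.04·(19.32, 0, -0.84) = (2.3072, 1.5, 0.5736)
Step 3: at (2.3072, 1.5, 0.5736), ∇f = (16.2288, 0, -0.7056) → (2.3072, 1.5, 0.5736) − 0.04·(16.2288, 0, -0.7056) = (1.658048, 1.5, 0.601824)
∂f/∂w at (1.658048, 1.5, 0.601824) = -0.592704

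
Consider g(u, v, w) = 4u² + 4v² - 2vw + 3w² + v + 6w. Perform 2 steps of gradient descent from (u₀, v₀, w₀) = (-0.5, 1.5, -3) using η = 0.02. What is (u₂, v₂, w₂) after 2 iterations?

(-0.3528, 0.8128, -2.4512)

∇g = (8u, 8v - 2w + 1, -2v + 6w + 6)
Step 1: at (-0.5, 1.5, -3), ∇g = (-4, 19, -15) → (-0.5, 1.5, -3) − 0.02·(-4, 19, -15) = (-0.42, 1.12, -2.7)
Step 2: at (-0.42, 1.12, -2.7), ∇g = (-3.36, 15.36, -12.44) → (-0.42, 1.12, -2.7) − 0.02·(-3.36, 15.36, -12.44) = (-0.3528, 0.8128, -2.4512)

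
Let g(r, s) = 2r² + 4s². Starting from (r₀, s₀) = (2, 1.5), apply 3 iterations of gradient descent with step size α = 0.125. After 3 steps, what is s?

0

∇g = (4r, 8s)
(r₁, s₁) = (2, 1.5) − 0.125·(8, 12) = (1, 0)
(r₂, s₂) = (1, 0) − 0.125·(4, 0) = (0.5, 0)
(r₃, s₃) = (0.5, 0) − 0.125·(2, 0) = (0.25, 0)
s = 0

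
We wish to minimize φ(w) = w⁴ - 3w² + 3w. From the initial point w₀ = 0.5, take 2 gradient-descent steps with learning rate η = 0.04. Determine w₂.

0.45750528

φ′(w) = 4w³ - 6w + 3
w₁ = 0.5 − 0.04·0.5 = 0.48
w₂ = 0.48 − 0.04·0.562368 = 0.45750528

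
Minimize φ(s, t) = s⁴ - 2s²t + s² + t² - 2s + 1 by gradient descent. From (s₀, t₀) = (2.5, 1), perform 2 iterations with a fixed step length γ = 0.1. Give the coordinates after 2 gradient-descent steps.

∇φ = (4s³ - 4st + 2s - 2, -2s² + 2t)
(s₁, t₁) = (2.5, 1) − 0.1·(55.5, -10.5) = (-3.05, 2.05)
(s₂, t₂) = (-3.05, 2.05) − 0.1·(-96.5805, -14.505) = (6.60805, 3.5005)

(6.60805, 3.5005)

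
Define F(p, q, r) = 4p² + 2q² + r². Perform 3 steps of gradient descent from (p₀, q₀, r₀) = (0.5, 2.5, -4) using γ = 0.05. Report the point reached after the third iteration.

(0.108, 1.28, -2.916)

∇F = (8p, 4q, 2r)
Step 1: at (0.5, 2.5, -4), ∇F = (4, 10, -8) → (0.5, 2.5, -4) − 0.05·(4, 10, -8) = (0.3, 2, -3.6)
Step 2: at (0.3, 2, -3.6), ∇F = (2.4, 8, -7.2) → (0.3, 2, -3.6) − 0.05·(2.4, 8, -7.2) = (0.18, 1.6, -3.24)
Step 3: at (0.18, 1.6, -3.24), ∇F = (1.44, 6.4, -6.48) → (0.18, 1.6, -3.24) − 0.05·(1.44, 6.4, -6.48) = (0.108, 1.28, -2.916)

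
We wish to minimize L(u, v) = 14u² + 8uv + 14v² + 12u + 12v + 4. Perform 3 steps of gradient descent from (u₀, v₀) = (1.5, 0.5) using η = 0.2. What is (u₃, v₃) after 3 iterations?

∇L = (28u + 8v + 12, 8u + 28v + 12)
Step 1: at (1.5, 0.5), ∇L = (58, 38) → (1.5, 0.5) − 0.2·(58, 38) = (-10.1, -7.1)
Step 2: at (-10.1, -7.1), ∇L = (-327.6, -267.6) → (-10.1, -7.1) − 0.2·(-327.6, -267.6) = (55.42, 46.42)
Step 3: at (55.42, 46.42), ∇L = (1935.12, 1755.12) → (55.42, 46.42) − 0.2·(1935.12, 1755.12) = (-331.604, -304.604)

(-331.604, -304.604)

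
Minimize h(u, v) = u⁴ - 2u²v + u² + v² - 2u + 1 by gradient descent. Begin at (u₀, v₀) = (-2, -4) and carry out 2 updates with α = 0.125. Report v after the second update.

∇h = (4u³ - 4uv + 2u - 2, -2u² + 2v)
(u₁, v₁) = (-2, -4) − 0.125·(-70, -16) = (6.75, -2)
(u₂, v₂) = (6.75, -2) − 0.125·(1295.6875, -95.125) = (-155.2109375, 9.890625)
v = 9.890625

9.890625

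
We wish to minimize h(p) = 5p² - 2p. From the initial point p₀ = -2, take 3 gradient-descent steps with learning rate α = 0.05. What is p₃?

h′(p) = 10p - 2
Step 1: h′(-2) = -22; p₁ = -2 − 0.05·(-22) = -0.9
Step 2: h′(-0.9) = -11; p₂ = -0.9 − 0.05·(-11) = -0.35
Step 3: h′(-0.35) = -5.5; p₃ = -0.35 − 0.05·(-5.5) = -0.075

-0.075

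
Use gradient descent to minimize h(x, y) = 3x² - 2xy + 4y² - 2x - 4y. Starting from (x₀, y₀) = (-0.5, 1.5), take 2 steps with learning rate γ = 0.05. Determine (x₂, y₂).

(0.135, 0.82)

∇h = (6x - 2y - 2, -2x + 8y - 4)
Step 1: at (-0.5, 1.5), ∇h = (-8, 9) → (-0.5, 1.5) − 0.05·(-8, 9) = (-0.1, 1.05)
Step 2: at (-0.1, 1.05), ∇h = (-4.7, 4.6) → (-0.1, 1.05) − 0.05·(-4.7, 4.6) = (0.135, 0.82)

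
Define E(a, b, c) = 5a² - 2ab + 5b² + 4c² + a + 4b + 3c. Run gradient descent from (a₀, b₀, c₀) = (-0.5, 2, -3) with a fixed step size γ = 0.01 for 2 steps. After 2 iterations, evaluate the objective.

∇E = (10a - 2b + 1, -2a + 10b + 4, 8c + 3)
Step 1: at (-0.5, 2, -3), ∇E = (-8, 25, -21) → (-0.5, 2, -3) − 0.01·(-8, 25, -21) = (-0.42, 1.75, -2.79)
Step 2: at (-0.42, 1.75, -2.79), ∇E = (-6.7, 22.34, -19.32) → (-0.42, 1.75, -2.79) − 0.01·(-6.7, 22.34, -19.32) = (-0.353, 1.5266, -2.5968)
E(-0.353, 1.5266, -2.5968) = 38.28984336

38.28984336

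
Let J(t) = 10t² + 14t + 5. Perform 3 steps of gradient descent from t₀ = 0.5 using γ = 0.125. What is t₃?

J′(t) = 20t + 14
t₁ = 0.5 − 0.125·24 = -2.5
t₂ = -2.5 − 0.125·(-36) = 2
t₃ = 2 − 0.125·54 = -4.75

-4.75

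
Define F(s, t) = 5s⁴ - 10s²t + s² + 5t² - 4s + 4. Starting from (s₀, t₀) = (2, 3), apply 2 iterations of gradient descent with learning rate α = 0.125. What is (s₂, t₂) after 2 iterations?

∇F = (20s³ - 20st + 2s - 4, -10s² + 10t)
Step 1: at (2, 3), ∇F = (40, -10) → (2, 3) − 0.125·(40, -10) = (-3, 4.25)
Step 2: at (-3, 4.25), ∇F = (-295, -47.5) → (-3, 4.25) − 0.125·(-295, -47.5) = (33.875, 10.1875)

(33.875, 10.1875)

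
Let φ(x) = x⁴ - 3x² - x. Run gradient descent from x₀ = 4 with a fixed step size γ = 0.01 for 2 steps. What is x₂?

φ′(x) = 4x³ - 6x - 1
x₁ = 4 − 0.01·231 = 1.69
x₂ = 1.69 − 0.01·8.167236 = 1.60832764

1.60832764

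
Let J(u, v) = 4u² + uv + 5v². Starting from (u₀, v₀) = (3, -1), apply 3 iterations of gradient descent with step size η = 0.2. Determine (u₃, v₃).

(-0.512, -0.096)

∇J = (8u + v, u + 10v)
Step 1: at (3, -1), ∇J = (23, -7) → (3, -1) − 0.2·(23, -7) = (-1.6, 0.4)
Step 2: at (-1.6, 0.4), ∇J = (-12.4, 2.4) → (-1.6, 0.4) − 0.2·(-12.4, 2.4) = (0.88, -0.08)
Step 3: at (0.88, -0.08), ∇J = (6.96, 0.08) → (0.88, -0.08) − 0.2·(6.96, 0.08) = (-0.512, -0.096)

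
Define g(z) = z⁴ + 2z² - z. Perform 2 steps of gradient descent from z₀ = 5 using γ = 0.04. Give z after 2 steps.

613.11055616

g′(z) = 4z³ + 4z - 1
z₁ = 5 − 0.04·519 = -15.76
z₂ = -15.76 − 0.04·(-15721.763904) = 613.11055616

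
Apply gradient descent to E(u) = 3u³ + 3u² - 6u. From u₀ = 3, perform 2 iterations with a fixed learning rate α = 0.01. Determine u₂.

1.620159

E′(u) = 9u² + 6u - 6
Step 1: E′(3) = 93; u₁ = 3 − 0.01·93 = 2.07
Step 2: E′(2.07) = 44.9841; u₂ = 2.07 − 0.01·44.9841 = 1.620159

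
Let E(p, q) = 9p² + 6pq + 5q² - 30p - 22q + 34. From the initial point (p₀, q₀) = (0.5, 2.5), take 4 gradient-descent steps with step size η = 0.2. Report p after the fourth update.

-10.1368

∇E = (18p + 6q - 30, 6p + 10q - 22)
(p₁, q₁) = (0.5, 2.5) − 0.2·(-6, 6) = (1.7, 1.3)
(p₂, q₂) = (1.7, 1.3) − 0.2·(8.4, 1.2) = (0.02, 1.06)
(p₃, q₃) = (0.02, 1.06) − 0.2·(-23.28, -11.28) = (4.676, 3.316)
(p₄, q₄) = (4.676, 3.316) − 0.2·(74.064, 39.216) = (-10.1368, -4.5272)
p = -10.1368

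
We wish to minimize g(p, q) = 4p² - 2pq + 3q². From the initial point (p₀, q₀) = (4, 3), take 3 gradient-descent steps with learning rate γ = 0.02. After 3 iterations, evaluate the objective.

32.822265360384

∇g = (8p - 2q, -2p + 6q)
Step 1: at (4, 3), ∇g = (26, 10) → (4, 3) − 0.02·(26, 10) = (3.48, 2.8)
Step 2: at (3.48, 2.8), ∇g = (22.24, 9.84) → (3.48, 2.8) − 0.02·(22.24, 9.84) = (3.0352, 2.6032)
Step 3: at (3.0352, 2.6032), ∇g = (19.0752, 9.5488) → (3.0352, 2.6032) − 0.02·(19.0752, 9.5488) = (2.653696, 2.412224)
g(2.653696, 2.412224) = 32.822265360384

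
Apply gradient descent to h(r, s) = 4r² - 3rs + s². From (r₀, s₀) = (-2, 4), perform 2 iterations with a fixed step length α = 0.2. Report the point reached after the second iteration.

∇h = (8r - 3s, -3r + 2s)
(r₁, s₁) = (-2, 4) − 0.2·(-28, 14) = (3.6, 1.2)
(r₂, s₂) = (3.6, 1.2) − 0.2·(25.2, -8.4) = (-1.44, 2.88)

(-1.44, 2.88)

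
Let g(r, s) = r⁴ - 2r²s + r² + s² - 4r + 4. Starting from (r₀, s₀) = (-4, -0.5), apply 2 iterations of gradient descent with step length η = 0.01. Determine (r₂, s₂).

(-1.09050304, -0.135848)

∇g = (4r³ - 4rs + 2r - 4, -2r² + 2s)
(r₁, s₁) = (-4, -0.5) − 0.01·(-276, -33) = (-1.24, -0.17)
(r₂, s₂) = (-1.24, -0.17) − 0.01·(-14.949696, -3.4152) = (-1.09050304, -0.135848)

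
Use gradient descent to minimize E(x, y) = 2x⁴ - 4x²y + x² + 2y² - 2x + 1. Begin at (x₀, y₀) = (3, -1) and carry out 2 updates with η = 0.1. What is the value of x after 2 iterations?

∇E = (8x³ - 8xy + 2x - 2, -4x² + 4y)
(x₁, y₁) = (3, -1) − 0.1·(244, -40) = (-21.4, 3)
(x₂, y₂) = (-21.4, 3) − 0.1·(-77933.952, -1819.84) = (7771.9952, 184.984)
x = 7771.9952

7771.9952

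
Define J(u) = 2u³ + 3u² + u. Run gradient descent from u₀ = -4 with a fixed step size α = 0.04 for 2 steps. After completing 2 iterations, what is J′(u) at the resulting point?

J′(u) = 6u² + 6u + 1
u₁ = -4 − 0.04·73 = -6.92
u₂ = -6.92 − 0.04·246.7984 = -16.791936
J′(u) at (-16.791936) = 1592.063071768576

1592.063071768576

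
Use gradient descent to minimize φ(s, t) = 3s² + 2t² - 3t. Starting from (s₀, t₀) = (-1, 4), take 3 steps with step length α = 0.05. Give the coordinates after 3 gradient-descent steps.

∇φ = (6s, 4t - 3)
Step 1: at (-1, 4), ∇φ = (-6, 13) → (-1, 4) − 0.05·(-6, 13) = (-0.7, 3.35)
Step 2: at (-0.7, 3.35), ∇φ = (-4.2, 10.4) → (-0.7, 3.35) − 0.05·(-4.2, 10.4) = (-0.49, 2.83)
Step 3: at (-0.49, 2.83), ∇φ = (-2.94, 8.32) → (-0.49, 2.83) − 0.05·(-2.94, 8.32) = (-0.343, 2.414)

(-0.343, 2.414)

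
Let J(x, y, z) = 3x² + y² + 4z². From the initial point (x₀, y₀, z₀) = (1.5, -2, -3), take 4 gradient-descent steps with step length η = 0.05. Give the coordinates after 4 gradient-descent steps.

∇J = (6x, 2y, 8z)
Step 1: at (1.5, -2, -3), ∇J = (9, -4, -24) → (1.5, -2, -3) − 0.05·(9, -4, -24) = (1.05, -1.8, -1.8)
Step 2: at (1.05, -1.8, -1.8), ∇J = (6.3, -3.6, -14.4) → (1.05, -1.8, -1.8) − 0.05·(6.3, -3.6, -14.4) = (0.735, -1.62, -1.08)
Step 3: at (0.735, -1.62, -1.08), ∇J = (4.41, -3.24, -8.64) → (0.735, -1.62, -1.08) − 0.05·(4.41, -3.24, -8.64) = (0.5145, -1.458, -0.648)
Step 4: at (0.5145, -1.458, -0.648), ∇J = (3.087, -2.916, -5.184) → (0.5145, -1.458, -0.648) − 0.05·(3.087, -2.916, -5.184) = (0.36015, -1.3122, -0.3888)

(0.36015, -1.3122, -0.3888)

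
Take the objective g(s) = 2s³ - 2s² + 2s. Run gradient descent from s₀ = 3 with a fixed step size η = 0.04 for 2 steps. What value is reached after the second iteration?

0.989376

g′(s) = 6s² - 4s + 2
Step 1: g′(3) = 44; s₁ = 3 − 0.04·44 = 1.24
Step 2: g′(1.24) = 6.2656; s₂ = 1.24 − 0.04·6.2656 = 0.989376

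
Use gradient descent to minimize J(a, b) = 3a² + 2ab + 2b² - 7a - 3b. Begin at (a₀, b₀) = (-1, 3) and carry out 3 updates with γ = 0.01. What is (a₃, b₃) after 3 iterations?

∇J = (6a + 2b - 7, 2a + 4b - 3)
(a₁, b₁) = (-1, 3) − 0.01·(-7, 7) = (-0.93, 2.93)
(a₂, b₂) = (-0.93, 2.93) − 0.01·(-6.72, 6.86) = (-0.8628, 2.8614)
(a₃, b₃) = (-0.8628, 2.8614) − 0.01·(-6.454, 6.72) = (-0.79826, 2.7942)

(-0.79826, 2.7942)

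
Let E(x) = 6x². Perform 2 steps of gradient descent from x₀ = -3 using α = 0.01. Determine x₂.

-2.3232

E′(x) = 12x
Step 1: E′(-3) = -36; x₁ = -3 − 0.01·(-36) = -2.64
Step 2: E′(-2.64) = -31.68; x₂ = -2.64 − 0.01·(-31.68) = -2.3232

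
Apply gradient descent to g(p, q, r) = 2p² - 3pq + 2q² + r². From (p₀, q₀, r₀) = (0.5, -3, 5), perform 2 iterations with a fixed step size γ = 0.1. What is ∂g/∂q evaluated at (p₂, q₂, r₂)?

∇g = (4p - 3q, -3p + 4q, 2r)
Step 1: at (0.5, -3, 5), ∇g = (11, -13.5, 10) → (0.5, -3, 5) − 0.1·(11, -13.5, 10) = (-0.6, -1.65, 4)
Step 2: at (-0.6, -1.65, 4), ∇g = (2.55, -4.8, 8) → (-0.6, -1.65, 4) − 0.1·(2.55, -4.8, 8) = (-0.855, -1.17, 3.2)
∂g/∂q at (-0.855, -1.17, 3.2) = -2.115

-2.115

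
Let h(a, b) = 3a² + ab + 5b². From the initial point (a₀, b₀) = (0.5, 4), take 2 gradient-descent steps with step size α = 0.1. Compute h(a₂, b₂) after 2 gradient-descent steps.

∇h = (6a + b, a + 10b)
(a₁, b₁) = (0.5, 4) − 0.1·(7, 40.5) = (-0.2, -0.05)
(a₂, b₂) = (-0.2, -0.05) − 0.1·(-1.25, -0.7) = (-0.075, 0.02)
h(-0.075, 0.02) = 0.017375

0.017375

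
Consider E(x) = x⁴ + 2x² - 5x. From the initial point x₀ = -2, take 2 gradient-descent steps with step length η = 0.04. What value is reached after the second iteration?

E′(x) = 4x³ + 4x - 5
x₁ = -2 − 0.04·(-45) = -0.2
x₂ = -0.2 − 0.04·(-5.832) = 0.03328

0.03328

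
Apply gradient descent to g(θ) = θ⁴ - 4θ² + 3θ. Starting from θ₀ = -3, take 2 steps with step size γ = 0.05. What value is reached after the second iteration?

g′(θ) = 4θ³ - 8θ + 3
Step 1: g′(-3) = -81; θ₁ = -3 − 0.05·(-81) = 1.05
Step 2: g′(1.05) = -0.7695; θ₂ = 1.05 − 0.05·(-0.7695) = 1.088475

1.088475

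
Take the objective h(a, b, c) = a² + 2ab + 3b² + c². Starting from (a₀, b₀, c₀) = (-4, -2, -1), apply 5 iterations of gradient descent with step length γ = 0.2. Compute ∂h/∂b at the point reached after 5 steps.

∇h = (2a + 2b, 2a + 6b, 2c)
(a₁, b₁, c₁) = (-4, -2, -1) − 0.2·(-12, -20, -2) = (-1.6, 2, -0.6)
(a₂, b₂, c₂) = (-1.6, 2, -0.6) − 0.2·(0.8, 8.8, -1.2) = (-1.76, 0.24, -0.36)
(a₃, b₃, c₃) = (-1.76, 0.24, -0.36) − 0.2·(-3.04, -2.08, -0.72) = (-1.152, 0.656, -0.216)
(a₄, b₄, c₄) = (-1.152, 0.656, -0.216) − 0.2·(-0.992, 1.632, -0.432) = (-0.9536, 0.3296, -0.1296)
(a₅, b₅, c₅) = (-0.9536, 0.3296, -0.1296) − 0.2·(-1.248, 0.0704, -0.2592) = (-0.704, 0.31552, -0.07776)
∂h/∂b at (-0.704, 0.31552, -0.07776) = 0.48512

0.48512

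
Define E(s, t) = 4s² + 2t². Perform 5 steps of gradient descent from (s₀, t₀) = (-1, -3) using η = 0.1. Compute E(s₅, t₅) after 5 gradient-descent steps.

∇E = (8s, 4t)
Step 1: at (-1, -3), ∇E = (-8, -12) → (-1, -3) − 0.1·(-8, -12) = (-0.2, -1.8)
Step 2: at (-0.2, -1.8), ∇E = (-1.6, -7.2) → (-0.2, -1.8) − 0.1·(-1.6, -7.2) = (-0.04, -1.08)
Step 3: at (-0.04, -1.08), ∇E = (-0.32, -4.32) → (-0.04, -1.08) − 0.1·(-0.32, -4.32) = (-0.008, -0.648)
Step 4: at (-0.008, -0.648), ∇E = (-0.064, -2.592) → (-0.008, -0.648) − 0.1·(-0.064, -2.592) = (-0.0016, -0.3888)
Step 5: at (-0.0016, -0.3888), ∇E = (-0.0128, -1.5552) → (-0.0016, -0.3888) − 0.1·(-0.0128, -1.5552) = (-0.00032, -0.23328)
E(-0.00032, -0.23328) = 0.1088395264

0.1088395264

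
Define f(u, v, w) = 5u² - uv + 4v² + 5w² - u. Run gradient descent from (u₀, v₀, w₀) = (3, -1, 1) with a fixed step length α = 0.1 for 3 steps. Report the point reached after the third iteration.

(0.102, 0.015, 0)

∇f = (10u - v - 1, -u + 8v, 10w)
(u₁, v₁, w₁) = (3, -1, 1) − 0.1·(30, -11, 10) = (0, 0.1, 0)
(u₂, v₂, w₂) = (0, 0.1, 0) − 0.1·(-1.1, 0.8, 0) = (0.11, 0.02, 0)
(u₃, v₃, w₃) = (0.11, 0.02, 0) − 0.1·(0.08, 0.05, 0) = (0.102, 0.015, 0)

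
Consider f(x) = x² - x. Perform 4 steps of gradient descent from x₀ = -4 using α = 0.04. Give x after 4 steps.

f′(x) = 2x - 1
x₁ = -4 − 0.04·(-9) = -3.64
x₂ = -3.64 − 0.04·(-8.28) = -3.3088
x₃ = -3.3088 − 0.04·(-7.6176) = -3.004096
x₄ = -3.004096 − 0.04·(-7.008192) = -2.72376832

-2.72376832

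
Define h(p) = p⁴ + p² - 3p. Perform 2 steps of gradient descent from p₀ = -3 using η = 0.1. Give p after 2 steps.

h′(p) = 4p³ + 2p - 3
p₁ = -3 − 0.1·(-117) = 8.7
p₂ = 8.7 − 0.1·2648.412 = -256.1412

-256.1412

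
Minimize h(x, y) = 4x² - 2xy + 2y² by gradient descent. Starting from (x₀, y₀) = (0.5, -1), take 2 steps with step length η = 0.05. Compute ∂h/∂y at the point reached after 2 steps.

∇h = (8x - 2y, -2x + 4y)
Step 1: at (0.5, -1), ∇h = (6, -5) → (0.5, -1) − 0.05·(6, -5) = (0.2, -0.75)
Step 2: at (0.2, -0.75), ∇h = (3.1, -3.4) → (0.2, -0.75) − 0.05·(3.1, -3.4) = (0.045, -0.58)
∂h/∂y at (0.045, -0.58) = -2.41

-2.41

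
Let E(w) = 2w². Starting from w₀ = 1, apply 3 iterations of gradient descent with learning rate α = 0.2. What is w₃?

E′(w) = 4w
Step 1: E′(1) = 4; w₁ = 1 − 0.2·4 = 0.2
Step 2: E′(0.2) = 0.8; w₂ = 0.2 − 0.2·0.8 = 0.04
Step 3: E′(0.04) = 0.16; w₃ = 0.04 − 0.2·0.16 = 0.008

0.008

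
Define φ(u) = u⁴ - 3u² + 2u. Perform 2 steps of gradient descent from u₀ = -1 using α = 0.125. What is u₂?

-1.1875

φ′(u) = 4u³ - 6u + 2
Step 1: φ′(-1) = 4; u₁ = -1 − 0.125·4 = -1.5
Step 2: φ′(-1.5) = -2.5; u₂ = -1.5 − 0.125·(-2.5) = -1.1875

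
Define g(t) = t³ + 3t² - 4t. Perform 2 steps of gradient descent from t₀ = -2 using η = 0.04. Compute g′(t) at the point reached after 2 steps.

g′(t) = 3t² + 6t - 4
Step 1: g′(-2) = -4; t₁ = -2 − 0.04·(-4) = -1.84
Step 2: g′(-1.84) = -4.8832; t₂ = -1.84 − 0.04·(-4.8832) = -1.644672
g′(t) at (-1.644672) = -5.753194037248

-5.753194037248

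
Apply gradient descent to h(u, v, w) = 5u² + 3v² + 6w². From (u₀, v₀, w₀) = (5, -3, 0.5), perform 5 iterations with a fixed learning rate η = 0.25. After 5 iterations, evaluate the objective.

8744.15625

∇h = (10u, 6v, 12w)
(u₁, v₁, w₁) = (5, -3, 0.5) − 0.25·(50, -18, 6) = (-7.5, 1.5, -1)
(u₂, v₂, w₂) = (-7.5, 1.5, -1) − 0.25·(-75, 9, -12) = (11.25, -0.75, 2)
(u₃, v₃, w₃) = (11.25, -0.75, 2) − 0.25·(112.5, -4.5, 24) = (-16.875, 0.375, -4)
(u₄, v₄, w₄) = (-16.875, 0.375, -4) − 0.25·(-168.75, 2.25, -48) = (25.3125, -0.1875, 8)
(u₅, v₅, w₅) = (25.3125, -0.1875, 8) − 0.25·(253.125, -1.125, 96) = (-37.96875, 0.09375, -16)
h(-37.96875, 0.09375, -16) = 8744.15625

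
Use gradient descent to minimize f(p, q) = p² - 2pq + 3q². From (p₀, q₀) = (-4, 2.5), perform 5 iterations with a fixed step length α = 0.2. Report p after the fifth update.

-0.65632

∇f = (2p - 2q, -2p + 6q)
Step 1: at (-4, 2.5), ∇f = (-13, 23) → (-4, 2.5) − 0.2·(-13, 23) = (-1.4, -2.1)
Step 2: at (-1.4, -2.1), ∇f = (1.4, -9.8) → (-1.4, -2.1) − 0.2·(1.4, -9.8) = (-1.68, -0.14)
Step 3: at (-1.68, -0.14), ∇f = (-3.08, 2.52) → (-1.68, -0.14) − 0.2·(-3.08, 2.52) = (-1.064, -0.644)
Step 4: at (-1.064, -0.644), ∇f = (-0.84, -1.736) → (-1.064, -0.644) − 0.2·(-0.84, -1.736) = (-0.896, -0.2968)
Step 5: at (-0.896, -0.2968), ∇f = (-1.1984, 0.0112) → (-0.896, -0.2968) − 0.2·(-1.1984, 0.0112) = (-0.65632, -0.29904)
p = -0.65632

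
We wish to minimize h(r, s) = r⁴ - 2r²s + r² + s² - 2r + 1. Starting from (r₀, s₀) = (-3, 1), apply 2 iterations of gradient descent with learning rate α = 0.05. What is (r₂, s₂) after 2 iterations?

∇h = (4r³ - 4rs + 2r - 2, -2r² + 2s)
Step 1: at (-3, 1), ∇h = (-104, -16) → (-3, 1) − 0.05·(-104, -16) = (2.2, 1.8)
Step 2: at (2.2, 1.8), ∇h = (29.152, -6.08) → (2.2, 1.8) − 0.05·(29.152, -6.08) = (0.7424, 2.104)

(0.7424, 2.104)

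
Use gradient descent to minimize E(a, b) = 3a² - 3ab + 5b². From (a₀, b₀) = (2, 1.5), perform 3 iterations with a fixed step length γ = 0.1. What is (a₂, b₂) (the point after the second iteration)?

∇E = (6a - 3b, -3a + 10b)
Step 1: at (2, 1.5), ∇E = (7.5, 9) → (2, 1.5) − 0.1·(7.5, 9) = (1.25, 0.6)
Step 2: at (1.25, 0.6), ∇E = (5.7, 2.25) → (1.25, 0.6) − 0.1·(5.7, 2.25) = (0.68, 0.375)

(0.68, 0.375)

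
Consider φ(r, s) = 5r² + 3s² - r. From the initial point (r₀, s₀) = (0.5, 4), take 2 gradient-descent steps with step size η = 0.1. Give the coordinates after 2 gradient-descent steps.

∇φ = (10r - 1, 6s)
(r₁, s₁) = (0.5, 4) − 0.1·(4, 24) = (0.1, 1.6)
(r₂, s₂) = (0.1, 1.6) − 0.1·(0, 9.6) = (0.1, 0.64)

(0.1, 0.64)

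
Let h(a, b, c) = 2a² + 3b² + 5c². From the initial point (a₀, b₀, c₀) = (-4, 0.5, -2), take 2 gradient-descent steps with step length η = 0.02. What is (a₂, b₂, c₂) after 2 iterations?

(-3.3856, 0.3872, -1.28)

∇h = (4a, 6b, 10c)
(a₁, b₁, c₁) = (-4, 0.5, -2) − 0.02·(-16, 3, -20) = (-3.68, 0.44, -1.6)
(a₂, b₂, c₂) = (-3.68, 0.44, -1.6) − 0.02·(-14.72, 2.64, -16) = (-3.3856, 0.3872, -1.28)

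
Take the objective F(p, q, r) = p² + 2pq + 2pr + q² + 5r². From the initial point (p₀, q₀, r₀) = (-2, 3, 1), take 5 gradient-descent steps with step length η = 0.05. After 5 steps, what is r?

0.50519

∇F = (2p + 2q + 2r, 2p + 2q, 2p + 10r)
Step 1: at (-2, 3, 1), ∇F = (4, 2, 6) → (-2, 3, 1) − 0.05·(4, 2, 6) = (-2.2, 2.9, 0.7)
Step 2: at (-2.2, 2.9, 0.7), ∇F = (2.8, 1.4, 2.6) → (-2.2, 2.9, 0.7) − 0.05·(2.8, 1.4, 2.6) = (-2.34, 2.83, 0.57)
Step 3: at (-2.34, 2.83, 0.57), ∇F = (2.12, 0.98, 1.02) → (-2.34, 2.83, 0.57) − 0.05·(2.12, 0.98, 1.02) = (-2.446, 2.781, 0.519)
Step 4: at (-2.446, 2.781, 0.519), ∇F = (1.708, 0.67, 0.298) → (-2.446, 2.781, 0.519) − 0.05·(1.708, 0.67, 0.298) = (-2.5314, 2.7475, 0.5041)
Step 5: at (-2.5314, 2.7475, 0.5041), ∇F = (1.4404, 0.4322, -0.0218) → (-2.5314, 2.7475, 0.5041) − 0.05·(1.4404, 0.4322, -0.0218) = (-2.60342, 2.72589, 0.50519)
r = 0.50519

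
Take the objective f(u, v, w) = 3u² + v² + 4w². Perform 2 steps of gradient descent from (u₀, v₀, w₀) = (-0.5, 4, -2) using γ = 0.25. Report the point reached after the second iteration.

(-0.125, 1, -2)

∇f = (6u, 2v, 8w)
Step 1: at (-0.5, 4, -2), ∇f = (-3, 8, -16) → (-0.5, 4, -2) − 0.25·(-3, 8, -16) = (0.25, 2, 2)
Step 2: at (0.25, 2, 2), ∇f = (1.5, 4, 16) → (0.25, 2, 2) − 0.25·(1.5, 4, 16) = (-0.125, 1, -2)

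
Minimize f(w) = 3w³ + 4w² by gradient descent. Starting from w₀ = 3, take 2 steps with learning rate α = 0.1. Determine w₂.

f′(w) = 9w² + 8w
Step 1: f′(3) = 105; w₁ = 3 − 0.1·105 = -7.5
Step 2: f′(-7.5) = 446.25; w₂ = -7.5 − 0.1·446.25 = -52.125

-52.125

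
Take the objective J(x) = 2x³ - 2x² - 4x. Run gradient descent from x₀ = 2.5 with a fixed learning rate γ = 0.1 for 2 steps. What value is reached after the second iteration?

J′(x) = 6x² - 4x - 4
Step 1: J′(2.5) = 23.5; x₁ = 2.5 − 0.1·23.5 = 0.15
Step 2: J′(0.15) = -4.465; x₂ = 0.15 − 0.1·(-4.465) = 0.5965

0.5965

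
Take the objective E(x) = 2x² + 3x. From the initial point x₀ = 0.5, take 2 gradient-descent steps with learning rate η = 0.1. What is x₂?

E′(x) = 4x + 3
x₁ = 0.5 − 0.1·5 = 0
x₂ = 0 − 0.1·3 = -0.3

-0.3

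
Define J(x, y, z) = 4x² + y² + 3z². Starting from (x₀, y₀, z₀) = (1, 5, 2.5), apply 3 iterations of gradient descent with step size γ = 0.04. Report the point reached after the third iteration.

(0.314432, 3.89344, 1.09744)

∇J = (8x, 2y, 6z)
(x₁, y₁, z₁) = (1, 5, 2.5) − 0.04·(8, 10, 15) = (0.68, 4.6, 1.9)
(x₂, y₂, z₂) = (0.68, 4.6, 1.9) − 0.04·(5.44, 9.2, 11.4) = (0.4624, 4.232, 1.444)
(x₃, y₃, z₃) = (0.4624, 4.232, 1.444) − 0.04·(3.6992, 8.464, 8.664) = (0.314432, 3.89344, 1.09744)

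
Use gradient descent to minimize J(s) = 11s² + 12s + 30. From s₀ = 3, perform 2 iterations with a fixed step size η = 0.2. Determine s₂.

40.44

J′(s) = 22s + 12
s₁ = 3 − 0.2·78 = -12.6
s₂ = -12.6 − 0.2·(-265.2) = 40.44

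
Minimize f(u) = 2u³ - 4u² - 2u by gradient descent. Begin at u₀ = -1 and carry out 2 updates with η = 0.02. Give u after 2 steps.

f′(u) = 6u² - 8u - 2
Step 1: f′(-1) = 12; u₁ = -1 − 0.02·12 = -1.24
Step 2: f′(-1.24) = 17.1456; u₂ = -1.24 − 0.02·17.1456 = -1.582912

-1.582912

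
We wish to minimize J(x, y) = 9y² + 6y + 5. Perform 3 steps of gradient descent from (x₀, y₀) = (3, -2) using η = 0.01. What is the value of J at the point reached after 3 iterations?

11.6001667856

∇J = (0, 18y + 6)
Step 1: at (3, -2), ∇J = (0, -30) → (3, -2) − 0.01·(0, -30) = (3, -1.7)
Step 2: at (3, -1.7), ∇J = (0, -24.6) → (3, -1.7) − 0.01·(0, -24.6) = (3, -1.454)
Step 3: at (3, -1.454), ∇J = (0, -20.172) → (3, -1.454) − 0.01·(0, -20.172) = (3, -1.25228)
J(3, -1.25228) = 11.6001667856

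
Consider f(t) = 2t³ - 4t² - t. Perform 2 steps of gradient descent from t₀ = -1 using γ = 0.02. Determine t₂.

-1.632112

f′(t) = 6t² - 8t - 1
Step 1: f′(-1) = 13; t₁ = -1 − 0.02·13 = -1.26
Step 2: f′(-1.26) = 18.6056; t₂ = -1.26 − 0.02·18.6056 = -1.632112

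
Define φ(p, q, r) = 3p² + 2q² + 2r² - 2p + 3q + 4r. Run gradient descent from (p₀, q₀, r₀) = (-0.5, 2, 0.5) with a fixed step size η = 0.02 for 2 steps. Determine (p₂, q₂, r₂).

∇φ = (6p - 2, 4q + 3, 4r + 4)
Step 1: at (-0.5, 2, 0.5), ∇φ = (-5, 11, 6) → (-0.5, 2, 0.5) − 0.02·(-5, 11, 6) = (-0.4, 1.78, 0.38)
Step 2: at (-0.4, 1.78, 0.38), ∇φ = (-4.4, 10.12, 5.52) → (-0.4, 1.78, 0.38) − 0.02·(-4.4, 10.12, 5.52) = (-0.312, 1.5776, 0.2696)

(-0.312, 1.5776, 0.2696)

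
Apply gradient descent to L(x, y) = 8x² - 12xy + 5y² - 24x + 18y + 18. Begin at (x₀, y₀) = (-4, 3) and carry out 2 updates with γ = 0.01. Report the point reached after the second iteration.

∇L = (16x - 12y - 24, -12x + 10y + 18)
(x₁, y₁) = (-4, 3) − 0.01·(-124, 96) = (-2.76, 2.04)
(x₂, y₂) = (-2.76, 2.04) − 0.01·(-92.64, 71.52) = (-1.8336, 1.3248)

(-1.8336, 1.3248)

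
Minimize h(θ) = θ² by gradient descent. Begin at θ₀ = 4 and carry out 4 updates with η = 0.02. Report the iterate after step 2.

h′(θ) = 2θ
θ₁ = 4 − 0.02·8 = 3.84
θ₂ = 3.84 − 0.02·7.68 = 3.6864

3.6864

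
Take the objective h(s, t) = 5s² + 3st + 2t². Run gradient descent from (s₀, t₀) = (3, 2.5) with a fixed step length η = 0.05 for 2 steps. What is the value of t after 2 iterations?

1.07125

∇h = (10s + 3t, 3s + 4t)
(s₁, t₁) = (3, 2.5) − 0.05·(37.5, 19) = (1.125, 1.55)
(s₂, t₂) = (1.125, 1.55) − 0.05·(15.9, 9.575) = (0.33, 1.07125)
t = 1.07125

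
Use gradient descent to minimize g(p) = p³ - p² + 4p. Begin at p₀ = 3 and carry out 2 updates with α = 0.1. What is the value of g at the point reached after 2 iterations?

0.486328125

g′(p) = 3p² - 2p + 4
p₁ = 3 − 0.1·25 = 0.5
p₂ = 0.5 − 0.1·3.75 = 0.125
g(0.125) = 0.486328125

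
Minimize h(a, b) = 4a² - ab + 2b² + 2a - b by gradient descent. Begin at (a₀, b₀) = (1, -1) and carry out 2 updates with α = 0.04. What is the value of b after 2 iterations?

∇h = (8a - b + 2, -a + 4b - 1)
Step 1: at (1, -1), ∇h = (11, -6) → (1, -1) − 0.04·(11, -6) = (0.56, -0.76)
Step 2: at (0.56, -0.76), ∇h = (7.24, -4.6) → (0.56, -0.76) − 0.04·(7.24, -4.6) = (0.2704, -0.576)
b = -0.576

-0.576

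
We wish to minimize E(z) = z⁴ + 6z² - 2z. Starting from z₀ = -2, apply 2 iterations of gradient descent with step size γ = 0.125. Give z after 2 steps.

-74.7265625

E′(z) = 4z³ + 12z - 2
Step 1: E′(-2) = -58; z₁ = -2 − 0.125·(-58) = 5.25
Step 2: E′(5.25) = 639.8125; z₂ = 5.25 − 0.125·639.8125 = -74.7265625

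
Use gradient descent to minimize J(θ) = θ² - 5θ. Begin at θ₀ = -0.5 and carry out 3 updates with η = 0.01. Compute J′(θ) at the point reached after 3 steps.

J′(θ) = 2θ - 5
θ₁ = -0.5 − 0.01·(-6) = -0.44
θ₂ = -0.44 − 0.01·(-5.88) = -0.3812
θ₃ = -0.3812 − 0.01·(-5.7624) = -0.323576
J′(θ) at (-0.323576) = -5.647152

-5.647152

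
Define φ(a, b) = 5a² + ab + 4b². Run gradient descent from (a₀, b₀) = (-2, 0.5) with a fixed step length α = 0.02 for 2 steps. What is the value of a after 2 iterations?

∇φ = (10a + b, a + 8b)
(a₁, b₁) = (-2, 0.5) − 0.02·(-19.5, 2) = (-1.61, 0.46)
(a₂, b₂) = (-1.61, 0.46) − 0.02·(-15.64, 2.07) = (-1.2972, 0.4186)
a = -1.2972

-1.2972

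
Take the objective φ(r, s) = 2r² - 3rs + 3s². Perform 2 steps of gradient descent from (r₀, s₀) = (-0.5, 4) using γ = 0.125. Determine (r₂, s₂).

∇φ = (4r - 3s, -3r + 6s)
(r₁, s₁) = (-0.5, 4) − 0.125·(-14, 25.5) = (1.25, 0.8125)
(r₂, s₂) = (1.25, 0.8125) − 0.125·(2.5625, 1.125) = (0.9296875, 0.671875)

(0.9296875, 0.671875)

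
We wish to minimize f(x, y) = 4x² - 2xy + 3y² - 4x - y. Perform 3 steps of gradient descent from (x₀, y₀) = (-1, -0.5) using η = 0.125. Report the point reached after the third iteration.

∇f = (8x - 2y - 4, -2x + 6y - 1)
(x₁, y₁) = (-1, -0.5) − 0.125·(-11, -2) = (0.375, -0.25)
(x₂, y₂) = (0.375, -0.25) − 0.125·(-0.5, -3.25) = (0.4375, 0.15625)
(x₃, y₃) = (0.4375, 0.15625) − 0.125·(-0.8125, -0.9375) = (0.5390625, 0.2734375)

(0.5390625, 0.2734375)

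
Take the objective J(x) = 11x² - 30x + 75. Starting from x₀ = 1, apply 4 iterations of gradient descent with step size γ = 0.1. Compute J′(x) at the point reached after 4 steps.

-16.5888

J′(x) = 22x - 30
Step 1: J′(1) = -8; x₁ = 1 − 0.1·(-8) = 1.8
Step 2: J′(1.8) = 9.6; x₂ = 1.8 − 0.1·9.6 = 0.84
Step 3: J′(0.84) = -11.52; x₃ = 0.84 − 0.1·(-11.52) = 1.992
Step 4: J′(1.992) = 13.824; x₄ = 1.992 − 0.1·13.824 = 0.6096
J′(x) at (0.6096) = -16.5888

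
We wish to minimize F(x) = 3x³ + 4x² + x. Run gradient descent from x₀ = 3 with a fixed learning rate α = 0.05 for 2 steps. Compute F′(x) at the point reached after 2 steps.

101.19519225

F′(x) = 9x² + 8x + 1
x₁ = 3 − 0.05·106 = -2.3
x₂ = -2.3 − 0.05·30.21 = -3.8105
F′(x) at (-3.8105) = 101.19519225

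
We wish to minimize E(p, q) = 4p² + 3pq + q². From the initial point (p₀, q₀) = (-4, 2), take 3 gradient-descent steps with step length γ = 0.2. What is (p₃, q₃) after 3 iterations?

(0.864, 2.592)

∇E = (8p + 3q, 3p + 2q)
(p₁, q₁) = (-4, 2) − 0.2·(-26, -8) = (1.2, 3.6)
(p₂, q₂) = (1.2, 3.6) − 0.2·(20.4, 10.8) = (-2.88, 1.44)
(p₃, q₃) = (-2.88, 1.44) − 0.2·(-18.72, -5.76) = (0.864, 2.592)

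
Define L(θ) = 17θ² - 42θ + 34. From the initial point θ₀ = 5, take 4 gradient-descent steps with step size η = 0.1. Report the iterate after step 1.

L′(θ) = 34θ - 42
Step 1: L′(5) = 128; θ₁ = 5 − 0.1·128 = -7.8

-7.8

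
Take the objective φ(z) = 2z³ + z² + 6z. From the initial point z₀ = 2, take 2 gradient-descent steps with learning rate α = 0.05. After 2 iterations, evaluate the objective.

φ′(z) = 6z² + 2z + 6
z₁ = 2 − 0.05·34 = 0.3
z₂ = 0.3 − 0.05·7.14 = -0.057
φ(-0.057) = -0.339121386

-0.339121386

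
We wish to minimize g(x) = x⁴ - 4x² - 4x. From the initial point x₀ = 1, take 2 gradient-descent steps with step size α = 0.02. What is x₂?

1.30072832

g′(x) = 4x³ - 8x - 4
Step 1: g′(1) = -8; x₁ = 1 − 0.02·(-8) = 1.16
Step 2: g′(1.16) = -7.036416; x₂ = 1.16 − 0.02·(-7.036416) = 1.30072832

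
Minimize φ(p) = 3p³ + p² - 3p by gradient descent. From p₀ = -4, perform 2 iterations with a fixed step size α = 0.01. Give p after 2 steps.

φ′(p) = 9p² + 2p - 3
Step 1: φ′(-4) = 133; p₁ = -4 − 0.01·133 = -5.33
Step 2: φ′(-5.33) = 242.0201; p₂ = -5.33 − 0.01·242.0201 = -7.750201

-7.750201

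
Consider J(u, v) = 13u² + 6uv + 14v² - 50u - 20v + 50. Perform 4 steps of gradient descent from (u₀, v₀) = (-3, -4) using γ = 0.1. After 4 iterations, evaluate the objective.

551096.67304704

∇J = (26u + 6v - 50, 6u + 28v - 20)
(u₁, v₁) = (-3, -4) − 0.1·(-152, -150) = (12.2, 11)
(u₂, v₂) = (12.2, 11) − 0.1·(333.2, 361.2) = (-21.12, -25.12)
(u₃, v₃) = (-21.12, -25.12) − 0.1·(-749.84, -850.08) = (53.864, 59.888)
(u₄, v₄) = (53.864, 59.888) − 0.1·(1709.792, 1980.048) = (-117.1152, -138.1168)
J(-117.1152, -138.1168) = 551096.67304704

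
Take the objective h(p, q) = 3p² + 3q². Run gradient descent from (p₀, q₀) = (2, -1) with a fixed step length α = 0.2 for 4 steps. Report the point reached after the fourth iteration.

(0.0032, -0.0016)

∇h = (6p, 6q)
Step 1: at (2, -1), ∇h = (12, -6) → (2, -1) − 0.2·(12, -6) = (-0.4, 0.2)
Step 2: at (-0.4, 0.2), ∇h = (-2.4, 1.2) → (-0.4, 0.2) − 0.2·(-2.4, 1.2) = (0.08, -0.04)
Step 3: at (0.08, -0.04), ∇h = (0.48, -0.24) → (0.08, -0.04) − 0.2·(0.48, -0.24) = (-0.016, 0.008)
Step 4: at (-0.016, 0.008), ∇h = (-0.096, 0.048) → (-0.016, 0.008) − 0.2·(-0.096, 0.048) = (0.0032, -0.0016)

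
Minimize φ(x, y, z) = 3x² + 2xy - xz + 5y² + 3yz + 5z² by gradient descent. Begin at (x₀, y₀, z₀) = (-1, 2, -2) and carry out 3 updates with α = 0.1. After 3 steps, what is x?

∇φ = (6x + 2y - z, 2x + 10y + 3z, -x + 3y + 10z)
Step 1: at (-1, 2, -2), ∇φ = (0, 12, -13) → (-1, 2, -2) − 0.1·(0, 12, -13) = (-1, 0.8, -0.7)
Step 2: at (-1, 0.8, -0.7), ∇φ = (-3.7, 3.9, -3.6) → (-1, 0.8, -0.7) − 0.1·(-3.7, 3.9, -3.6) = (-0.63, 0.41, -0.34)
Step 3: at (-0.63, 0.41, -0.34), ∇φ = (-2.62, 1.82, -1.54) → (-0.63, 0.41, -0.34) − 0.1·(-2.62, 1.82, -1.54) = (-0.368, 0.228, -0.186)
x = -0.368

-0.368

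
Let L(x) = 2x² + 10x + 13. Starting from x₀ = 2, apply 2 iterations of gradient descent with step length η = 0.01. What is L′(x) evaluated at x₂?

L′(x) = 4x + 10
x₁ = 2 − 0.01·18 = 1.82
x₂ = 1.82 − 0.01·17.28 = 1.6472
L′(x) at (1.6472) = 16.5888

16.5888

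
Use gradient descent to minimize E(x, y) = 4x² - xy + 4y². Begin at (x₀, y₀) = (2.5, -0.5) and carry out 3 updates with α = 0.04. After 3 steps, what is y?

∇E = (8x - y, -x + 8y)
(x₁, y₁) = (2.5, -0.5) − 0.04·(20.5, -6.5) = (1.68, -0.24)
(x₂, y₂) = (1.68, -0.24) − 0.04·(13.68, -3.6) = (1.1328, -0.096)
(x₃, y₃) = (1.1328, -0.096) − 0.04·(9.1584, -1.9008) = (0.766464, -0.019968)
y = -0.019968

-0.019968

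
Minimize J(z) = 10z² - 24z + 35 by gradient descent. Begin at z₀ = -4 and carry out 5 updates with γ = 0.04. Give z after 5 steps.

J′(z) = 20z - 24
z₁ = -4 − 0.04·(-104) = 0.16
z₂ = 0.16 − 0.04·(-20.8) = 0.992
z₃ = 0.992 − 0.04·(-4.16) = 1.1584
z₄ = 1.1584 − 0.04·(-0.832) = 1.19168
z₅ = 1.19168 − 0.04·(-0.1664) = 1.198336

1.198336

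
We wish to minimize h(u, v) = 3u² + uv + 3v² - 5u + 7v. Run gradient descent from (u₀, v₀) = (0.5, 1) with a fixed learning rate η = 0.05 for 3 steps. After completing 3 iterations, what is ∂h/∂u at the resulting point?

∇h = (6u + v - 5, u + 6v + 7)
(u₁, v₁) = (0.5, 1) − 0.05·(-1, 13.5) = (0.55, 0.325)
(u₂, v₂) = (0.55, 0.325) − 0.05·(-1.375, 9.5) = (0.61875, -0.15)
(u₃, v₃) = (0.61875, -0.15) − 0.05·(-1.4375, 6.71875) = (0.690625, -0.4859375)
∂h/∂u at (0.690625, -0.4859375) = -1.3421875

-1.3421875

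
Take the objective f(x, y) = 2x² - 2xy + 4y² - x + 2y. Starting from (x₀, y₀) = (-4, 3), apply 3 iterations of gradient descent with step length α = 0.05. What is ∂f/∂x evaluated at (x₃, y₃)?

-7.216

∇f = (4x - 2y - 1, -2x + 8y + 2)
(x₁, y₁) = (-4, 3) − 0.05·(-23, 34) = (-2.85, 1.3)
(x₂, y₂) = (-2.85, 1.3) − 0.05·(-15, 18.1) = (-2.1, 0.395)
(x₃, y₃) = (-2.1, 0.395) − 0.05·(-10.19, 9.36) = (-1.5905, -0.073)
∂f/∂x at (-1.5905, -0.073) = -7.216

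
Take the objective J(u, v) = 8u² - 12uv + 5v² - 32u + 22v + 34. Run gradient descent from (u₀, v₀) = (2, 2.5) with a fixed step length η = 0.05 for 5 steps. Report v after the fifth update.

1.643475

∇J = (16u - 12v - 32, -12u + 10v + 22)
(u₁, v₁) = (2, 2.5) − 0.05·(-30, 23) = (3.5, 1.35)
(u₂, v₂) = (3.5, 1.35) − 0.05·(7.8, -6.5) = (3.11, 1.675)
(u₃, v₃) = (3.11, 1.675) − 0.05·(-2.34, 1.43) = (3.227, 1.6035)
(u₄, v₄) = (3.227, 1.6035) − 0.05·(0.39, -0.689) = (3.2075, 1.63795)
(u₅, v₅) = (3.2075, 1.63795) − 0.05·(-0.3354, -0.1105) = (3.22427, 1.643475)
v = 1.643475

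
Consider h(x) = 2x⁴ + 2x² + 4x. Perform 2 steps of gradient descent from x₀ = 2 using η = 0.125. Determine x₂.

417.625

h′(x) = 8x³ + 4x + 4
x₁ = 2 − 0.125·76 = -7.5
x₂ = -7.5 − 0.125·(-3401) = 417.625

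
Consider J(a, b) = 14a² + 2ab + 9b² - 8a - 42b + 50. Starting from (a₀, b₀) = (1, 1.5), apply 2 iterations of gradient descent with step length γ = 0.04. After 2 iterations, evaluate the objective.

∇J = (28a + 2b - 8, 2a + 18b - 42)
Step 1: at (1, 1.5), ∇J = (23, -13) → (1, 1.5) − 0.04·(23, -13) = (0.08, 2.02)
Step 2: at (0.08, 2.02), ∇J = (-1.72, -5.48) → (0.08, 2.02) − 0.04·(-1.72, -5.48) = (0.1488, 2.2392)
J(0.1488, 2.2392) = 0.86571584

0.86571584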